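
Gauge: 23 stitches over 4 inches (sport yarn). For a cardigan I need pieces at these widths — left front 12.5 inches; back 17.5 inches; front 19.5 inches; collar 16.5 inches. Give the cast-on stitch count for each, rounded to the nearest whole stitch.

Rate = 23/4 = 5.75 sts per in.
left front: 12.5 × 5.75 = 71.88 → 72.
back: 17.5 × 5.75 = 100.62 → 101.
front: 19.5 × 5.75 = 112.12 → 112.
collar: 16.5 × 5.75 = 94.88 → 95.

left front 72; back 101; front 112; collar 95.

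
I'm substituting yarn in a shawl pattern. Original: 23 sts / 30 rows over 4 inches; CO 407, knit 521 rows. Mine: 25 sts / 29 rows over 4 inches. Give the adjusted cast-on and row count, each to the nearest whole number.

Cast on 442 stitches; work 504 rows.

Stitches: 407 × 25/23 = 442.39 → 442.
Rows: 521 × 29/30 = 503.63 → 504.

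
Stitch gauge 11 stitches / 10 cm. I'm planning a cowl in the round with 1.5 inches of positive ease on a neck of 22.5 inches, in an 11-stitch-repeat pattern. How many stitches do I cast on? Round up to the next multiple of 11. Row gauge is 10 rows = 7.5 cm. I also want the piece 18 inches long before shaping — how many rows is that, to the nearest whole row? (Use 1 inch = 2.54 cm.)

Cast on 77 stitches; work 61 rows.

Finished = 22.5 + 1.5 = 24 inches.
24 inches × 2.54 = 60.96 cm.
11/10 = 1.1 sts per cm; 60.96 × 1.1 = 67.06 sts.
Next multiple of 11 → 77.
18 inches = 45.72 cm; × 1.333 = 60.96 → 61 rows.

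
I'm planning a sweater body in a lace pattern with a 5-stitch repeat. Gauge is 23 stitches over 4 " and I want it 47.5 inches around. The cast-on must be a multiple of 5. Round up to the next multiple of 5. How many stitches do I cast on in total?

23 / 4 = 5.75 sts per inch.
47.5 × 5.75 = 273.12 sts.
Next multiple of 5: 275.

Cast on 275 stitches.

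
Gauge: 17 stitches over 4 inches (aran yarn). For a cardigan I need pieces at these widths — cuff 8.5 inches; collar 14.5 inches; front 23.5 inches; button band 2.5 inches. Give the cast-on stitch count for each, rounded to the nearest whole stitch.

Rate = 17/4 = 4.25 sts per in.
cuff: 8.5 × 4.25 = 36.12 → 36.
collar: 14.5 × 4.25 = 61.62 → 62.
front: 23.5 × 4.25 = 99.88 → 100.
button band: 2.5 × 4.25 = 10.62 → 11.

cuff 36; collar 62; front 100; button band 11.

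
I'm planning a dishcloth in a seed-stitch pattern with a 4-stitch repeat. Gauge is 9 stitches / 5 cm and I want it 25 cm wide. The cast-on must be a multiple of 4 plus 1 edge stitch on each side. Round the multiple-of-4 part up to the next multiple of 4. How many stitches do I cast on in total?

CO 46 sts.

9 / 5 = 1.8 sts per cm.
25 × 1.8 = 45.00 sts.
Less 2 edge sts → 43.00 for the repeat.
Next multiple of 4: 44.
Add back 2 edge sts → 46.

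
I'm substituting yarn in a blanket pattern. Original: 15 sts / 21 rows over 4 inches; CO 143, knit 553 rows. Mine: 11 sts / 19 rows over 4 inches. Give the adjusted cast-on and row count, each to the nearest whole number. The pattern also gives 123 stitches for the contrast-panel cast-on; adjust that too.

Cast on 105 stitches; work 500 rows; contrast-panel cast-on 90 stitches.

Stitches: 143 × 11/15 = 104.87 → 105.
Rows: 553 × 19/21 = 500.33 → 500.
contrast-panel cast-on: 123 × 11/15 = 90.20 → 90.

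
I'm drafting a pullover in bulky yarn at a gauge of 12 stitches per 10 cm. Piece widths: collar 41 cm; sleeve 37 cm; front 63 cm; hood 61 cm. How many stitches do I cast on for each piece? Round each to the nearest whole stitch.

Rate = 12/10 = 1.2 sts per cm.
collar: 41 × 1.2 = 49.20 → 49.
sleeve: 37 × 1.2 = 44.40 → 44.
front: 63 × 1.2 = 75.60 → 76.
hood: 61 × 1.2 = 73.20 → 73.

collar 49; sleeve 44; front 76; hood 73.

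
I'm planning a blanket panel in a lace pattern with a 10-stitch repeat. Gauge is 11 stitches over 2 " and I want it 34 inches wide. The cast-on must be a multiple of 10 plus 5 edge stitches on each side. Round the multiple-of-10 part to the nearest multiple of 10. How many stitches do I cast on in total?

Cast on 190 stitches.

11 / 2 = 5.5 sts per inch.
34 × 5.5 = 187.00 sts.
Less 10 edge sts → 177.00 for the repeat.
Nearest multiple of 10: 180.
Add back 10 edge sts → 190.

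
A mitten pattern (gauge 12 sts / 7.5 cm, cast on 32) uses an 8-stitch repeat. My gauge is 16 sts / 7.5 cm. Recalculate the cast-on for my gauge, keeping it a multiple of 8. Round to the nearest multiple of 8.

Cast on 40 stitches.

32 × 16 / 12 = 42.67.
Nearest multiple of 8: 40.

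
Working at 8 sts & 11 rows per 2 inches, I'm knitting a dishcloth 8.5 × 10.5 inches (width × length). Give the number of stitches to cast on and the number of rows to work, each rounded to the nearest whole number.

Cast on 34 stitches and work 58 rows.

Stitch gauge = 8/2 = 4 sts/in; 8.5 × 4 = 34.00 → 34 sts.
Row gauge = 11/2 = 5.5 rows/in; 10.5 × 5.5 = 57.75 → 58 rows.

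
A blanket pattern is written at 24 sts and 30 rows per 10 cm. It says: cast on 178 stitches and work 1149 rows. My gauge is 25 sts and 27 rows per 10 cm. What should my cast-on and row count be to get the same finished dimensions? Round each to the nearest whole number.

Stitches: 178 × 25/24 = 185.42 → 185.
Rows: 1149 × 27/30 = 1034.10 → 1034.

Cast on 185 stitches; work 1034 rows.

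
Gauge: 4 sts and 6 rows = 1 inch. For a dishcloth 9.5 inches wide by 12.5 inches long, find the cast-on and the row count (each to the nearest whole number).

Cast on 38 stitches and work 75 rows.

Stitch gauge = 4/1 = 4 sts/in; 9.5 × 4 = 38.00 → 38 sts.
Row gauge = 6/1 = 6 rows/in; 12.5 × 6 = 75.00 → 75 rows.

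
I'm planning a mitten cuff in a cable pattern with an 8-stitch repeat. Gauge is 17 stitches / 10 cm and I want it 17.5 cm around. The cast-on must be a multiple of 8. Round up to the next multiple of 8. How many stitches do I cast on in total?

32 stitches.

17 / 10 = 1.7 sts per cm.
17.5 × 1.7 = 29.75 sts.
Next multiple of 8: 32.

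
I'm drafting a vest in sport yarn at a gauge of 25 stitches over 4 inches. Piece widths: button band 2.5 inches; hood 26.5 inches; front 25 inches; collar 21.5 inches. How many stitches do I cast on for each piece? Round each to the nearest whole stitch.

Rate = 25/4 = 6.25 sts per in.
button band: 2.5 × 6.25 = 15.62 → 16.
hood: 26.5 × 6.25 = 165.62 → 166.
front: 25 × 6.25 = 156.25 → 156.
collar: 21.5 × 6.25 = 134.38 → 134.

button band 16; hood 166; front 156; collar 134.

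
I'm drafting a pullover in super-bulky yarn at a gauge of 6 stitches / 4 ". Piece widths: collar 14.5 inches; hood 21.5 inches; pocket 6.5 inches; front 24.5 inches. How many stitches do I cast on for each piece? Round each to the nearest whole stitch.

collar 22; hood 32; pocket 10; front 37.

Rate = 6/4 = 1.5 sts per in.
collar: 14.5 × 1.5 = 21.75 → 22.
hood: 21.5 × 1.5 = 32.25 → 32.
pocket: 6.5 × 1.5 = 9.75 → 10.
front: 24.5 × 1.5 = 36.75 → 37.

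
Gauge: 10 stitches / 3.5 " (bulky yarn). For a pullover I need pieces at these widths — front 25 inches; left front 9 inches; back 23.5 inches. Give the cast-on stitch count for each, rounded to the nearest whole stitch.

front 71; left front 26; back 67.

Rate = 10/3.5 = 2.857 sts per in.
front: 25 × 2.857 = 71.43 → 71.
left front: 9 × 2.857 = 25.71 → 26.
back: 23.5 × 2.857 = 67.14 → 67.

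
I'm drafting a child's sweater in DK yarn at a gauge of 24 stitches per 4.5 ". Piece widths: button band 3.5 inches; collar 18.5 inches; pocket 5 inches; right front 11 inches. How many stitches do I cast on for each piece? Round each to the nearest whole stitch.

button band 19; collar 99; pocket 27; right front 59.

Rate = 24/4.5 = 5.333 sts per in.
button band: 3.5 × 5.333 = 18.67 → 19.
collar: 18.5 × 5.333 = 98.67 → 99.
pocket: 5 × 5.333 = 26.67 → 27.
right front: 11 × 5.333 = 58.67 → 59.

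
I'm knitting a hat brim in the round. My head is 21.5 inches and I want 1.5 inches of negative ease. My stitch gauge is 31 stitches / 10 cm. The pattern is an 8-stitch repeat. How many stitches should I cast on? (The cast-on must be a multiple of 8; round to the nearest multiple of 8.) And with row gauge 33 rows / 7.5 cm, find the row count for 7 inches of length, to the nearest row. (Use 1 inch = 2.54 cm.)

Finished = 21.5 − 1.5 = 20 inches.
20 inches × 2.54 = 50.80 cm.
31/10 = 3.1 sts per cm; 50.80 × 3.1 = 157.48 sts.
Nearest multiple of 8 → 160.
7 inches = 17.78 cm; × 4.4 = 78.23 → 78 rows.

Cast on 160 stitches; work 78 rows.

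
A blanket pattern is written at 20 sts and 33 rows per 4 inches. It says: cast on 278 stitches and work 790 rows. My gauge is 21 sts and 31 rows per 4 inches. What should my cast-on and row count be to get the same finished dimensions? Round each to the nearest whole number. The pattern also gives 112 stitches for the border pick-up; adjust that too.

Stitches: 278 × 21/20 = 291.90 → 292.
Rows: 790 × 31/33 = 742.12 → 742.
border pick-up: 112 × 21/20 = 117.60 → 118.

Cast on 292 stitches; work 742 rows; border pick-up 118 stitches.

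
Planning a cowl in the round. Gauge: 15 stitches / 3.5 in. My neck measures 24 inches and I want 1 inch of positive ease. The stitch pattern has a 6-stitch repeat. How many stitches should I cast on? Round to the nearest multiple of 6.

Cast on 108 stitches.

Finished = 24 + 1 = 25 inches.
15 / 3.5 = 4.286 sts/in.
25 × 4.286 = 107.14 sts.
Nearest multiple of 6: 108.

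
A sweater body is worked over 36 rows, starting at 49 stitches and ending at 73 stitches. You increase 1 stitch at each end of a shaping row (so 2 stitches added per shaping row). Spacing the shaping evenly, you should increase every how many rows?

Increase every 3rd row.

Stitches to add: |73 − 49| = 24.
Shaping rows needed: 24 / 2 = 12.
36 rows / 12 = every 3 rows.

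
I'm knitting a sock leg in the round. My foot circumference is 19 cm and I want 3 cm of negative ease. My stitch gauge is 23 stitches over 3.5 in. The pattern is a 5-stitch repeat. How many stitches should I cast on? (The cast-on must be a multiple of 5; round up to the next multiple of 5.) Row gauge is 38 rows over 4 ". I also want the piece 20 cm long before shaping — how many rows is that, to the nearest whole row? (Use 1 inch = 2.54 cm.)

Finished = 19 − 3 = 16 cm.
16 cm × 1/2.54 = 6.30 inches.
23/3.5 = 6.571 sts per in; 6.30 × 6.571 = 41.39 sts.
Next multiple of 5 → 45.
20 cm = 7.87 inches; × 9.5 = 74.80 → 75 rows.

Cast on 45 stitches; work 75 rows.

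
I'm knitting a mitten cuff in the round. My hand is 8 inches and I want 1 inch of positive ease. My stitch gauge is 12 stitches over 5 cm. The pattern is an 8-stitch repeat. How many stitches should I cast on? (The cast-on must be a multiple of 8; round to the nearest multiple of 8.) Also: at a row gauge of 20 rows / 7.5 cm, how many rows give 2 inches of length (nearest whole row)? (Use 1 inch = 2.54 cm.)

Finished = 8 + 1 = 9 inches.
9 inches × 2.54 = 22.86 cm.
12/5 = 2.4 sts per cm; 22.86 × 2.4 = 54.86 sts.
Nearest multiple of 8 → 56.
2 inches = 5.08 cm; × 2.667 = 13.55 → 14 rows.

Cast on 56 stitches; work 14 rows.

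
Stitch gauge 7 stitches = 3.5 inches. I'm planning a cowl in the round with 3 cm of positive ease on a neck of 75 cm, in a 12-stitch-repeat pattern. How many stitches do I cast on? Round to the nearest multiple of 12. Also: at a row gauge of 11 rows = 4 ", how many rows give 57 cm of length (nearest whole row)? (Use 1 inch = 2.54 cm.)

Cast on 60 stitches; work 62 rows.

Finished = 75 + 3 = 78 cm.
78 cm × 1/2.54 = 30.71 inches.
7/3.5 = 2 sts per in; 30.71 × 2 = 61.42 sts.
Nearest multiple of 12 → 60.
57 cm = 22.44 inches; × 2.75 = 61.71 → 62 rows.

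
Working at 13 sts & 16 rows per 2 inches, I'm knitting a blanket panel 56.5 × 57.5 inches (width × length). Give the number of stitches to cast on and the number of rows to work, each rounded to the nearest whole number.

Stitch gauge = 13/2 = 6.5 sts/in; 56.5 × 6.5 = 367.25 → 367 sts.
Row gauge = 16/2 = 8 rows/in; 57.5 × 8 = 460.00 → 460 rows.

Cast on 367 stitches and work 460 rows.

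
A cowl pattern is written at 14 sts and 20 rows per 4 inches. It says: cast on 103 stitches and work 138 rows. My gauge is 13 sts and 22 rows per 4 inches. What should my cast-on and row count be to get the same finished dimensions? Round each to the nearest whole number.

Stitches: 103 × 13/14 = 95.64 → 96.
Rows: 138 × 22/20 = 151.80 → 152.

Cast on 96 stitches; work 152 rows.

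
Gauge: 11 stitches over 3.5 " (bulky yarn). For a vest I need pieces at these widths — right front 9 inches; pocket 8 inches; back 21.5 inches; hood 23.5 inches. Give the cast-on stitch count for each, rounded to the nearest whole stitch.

Rate = 11/3.5 = 3.143 sts per in.
right front: 9 × 3.143 = 28.29 → 28.
pocket: 8 × 3.143 = 25.14 → 25.
back: 21.5 × 3.143 = 67.57 → 68.
hood: 23.5 × 3.143 = 73.86 → 74.

right front 28; pocket 25; back 68; hood 74.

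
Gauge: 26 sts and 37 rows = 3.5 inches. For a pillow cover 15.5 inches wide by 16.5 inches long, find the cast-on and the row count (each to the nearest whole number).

Stitch gauge = 26/3.5 = 7.429 sts/in; 15.5 × 7.429 = 115.14 → 115 sts.
Row gauge = 37/3.5 = 10.571 rows/in; 16.5 × 10.571 = 174.43 → 174 rows.

Cast on 115 stitches and work 174 rows.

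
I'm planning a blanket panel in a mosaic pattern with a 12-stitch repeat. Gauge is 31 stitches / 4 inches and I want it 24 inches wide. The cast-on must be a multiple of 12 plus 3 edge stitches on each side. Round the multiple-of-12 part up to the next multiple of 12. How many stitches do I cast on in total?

186 stitches.

31 / 4 = 7.75 sts per inch.
24 × 7.75 = 186.00 sts.
Less 6 edge sts → 180.00 for the repeat.
Next multiple of 12: 180.
Add back 6 edge sts → 186.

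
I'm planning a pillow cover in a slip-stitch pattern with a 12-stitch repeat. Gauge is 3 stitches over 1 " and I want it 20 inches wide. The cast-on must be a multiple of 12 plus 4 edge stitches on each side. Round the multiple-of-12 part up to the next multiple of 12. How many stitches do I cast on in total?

68 stitches.

3 / 1 = 3 sts per inch.
20 × 3 = 60.00 sts.
Less 8 edge sts → 52.00 for the repeat.
Next multiple of 12: 60.
Add back 8 edge sts → 68.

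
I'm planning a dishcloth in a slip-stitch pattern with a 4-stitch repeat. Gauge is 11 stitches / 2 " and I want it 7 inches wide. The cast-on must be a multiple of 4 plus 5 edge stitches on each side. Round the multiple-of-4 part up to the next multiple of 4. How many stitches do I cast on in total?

Cast on 42 stitches.

11 / 2 = 5.5 sts per inch.
7 × 5.5 = 38.50 sts.
Less 10 edge sts → 28.50 for the repeat.
Next multiple of 4: 32.
Add back 10 edge sts → 42.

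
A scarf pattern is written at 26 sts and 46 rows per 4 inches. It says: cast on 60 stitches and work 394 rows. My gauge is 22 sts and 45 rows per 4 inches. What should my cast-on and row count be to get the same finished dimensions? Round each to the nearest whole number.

Stitches: 60 × 22/26 = 50.77 → 51.
Rows: 394 × 45/46 = 385.43 → 385.

Cast on 51 stitches; work 385 rows.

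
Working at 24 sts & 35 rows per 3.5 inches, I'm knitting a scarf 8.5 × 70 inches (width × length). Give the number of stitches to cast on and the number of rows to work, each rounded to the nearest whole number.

Stitch gauge = 24/3.5 = 6.857 sts/in; 8.5 × 6.857 = 58.29 → 58 sts.
Row gauge = 35/3.5 = 10 rows/in; 70 × 10 = 700.00 → 700 rows.

Cast on 58 stitches and work 700 rows.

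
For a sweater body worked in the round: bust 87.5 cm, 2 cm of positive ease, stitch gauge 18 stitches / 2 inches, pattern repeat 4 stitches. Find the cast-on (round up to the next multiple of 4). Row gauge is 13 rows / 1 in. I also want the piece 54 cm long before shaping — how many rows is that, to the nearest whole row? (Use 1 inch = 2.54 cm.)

Finished = 87.5 + 2 = 89.5 cm.
89.5 cm × 1/2.54 = 35.24 inches.
18/2 = 9 sts per in; 35.24 × 9 = 317.13 sts.
Next multiple of 4 → 320.
54 cm = 21.26 inches; × 13 = 276.38 → 276 rows.

Cast on 320 stitches; work 276 rows.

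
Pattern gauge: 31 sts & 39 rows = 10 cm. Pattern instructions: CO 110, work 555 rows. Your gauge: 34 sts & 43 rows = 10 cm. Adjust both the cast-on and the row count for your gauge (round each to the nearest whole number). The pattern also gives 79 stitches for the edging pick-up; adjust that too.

Stitches: 110 × 34/31 = 120.65 → 121.
Rows: 555 × 43/39 = 611.92 → 612.
edging pick-up: 79 × 34/31 = 86.65 → 87.

Cast on 121 stitches; work 612 rows; edging pick-up 87 stitches.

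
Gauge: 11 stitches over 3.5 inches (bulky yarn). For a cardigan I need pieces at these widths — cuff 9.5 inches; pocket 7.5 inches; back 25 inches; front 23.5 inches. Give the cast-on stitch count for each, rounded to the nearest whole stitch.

Rate = 11/3.5 = 3.143 sts per in.
cuff: 9.5 × 3.143 = 29.86 → 30.
pocket: 7.5 × 3.143 = 23.57 → 24.
back: 25 × 3.143 = 78.57 → 79.
front: 23.5 × 3.143 = 73.86 → 74.

cuff 30; pocket 24; back 79; front 74.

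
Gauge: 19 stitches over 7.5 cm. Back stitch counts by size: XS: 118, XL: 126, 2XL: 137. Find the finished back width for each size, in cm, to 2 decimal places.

19/7.5 = 2.533 sts per cm.
XS: 118 / 2.533 = 46.579 → 46.58 cm.
XL: 126 / 2.533 = 49.737 → 49.74 cm.
2XL: 137 / 2.533 = 54.079 → 54.08 cm.

XS 46.58 cm; XL 49.74 cm; 2XL 54.08 cm.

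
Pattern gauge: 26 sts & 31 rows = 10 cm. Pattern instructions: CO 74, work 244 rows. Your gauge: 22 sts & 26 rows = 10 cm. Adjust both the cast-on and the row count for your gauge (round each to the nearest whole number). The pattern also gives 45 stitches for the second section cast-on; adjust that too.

Cast on 63 stitches; work 205 rows; second section cast-on 38 stitches.

Stitches: 74 × 22/26 = 62.62 → 63.
Rows: 244 × 26/31 = 204.65 → 205.
second section cast-on: 45 × 22/26 = 38.08 → 38.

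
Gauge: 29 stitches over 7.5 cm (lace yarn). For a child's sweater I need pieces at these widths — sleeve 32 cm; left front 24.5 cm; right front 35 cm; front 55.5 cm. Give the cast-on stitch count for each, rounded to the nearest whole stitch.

Rate = 29/7.5 = 3.867 sts per cm.
sleeve: 32 × 3.867 = 123.73 → 124.
left front: 24.5 × 3.867 = 94.73 → 95.
right front: 35 × 3.867 = 135.33 → 135.
front: 55.5 × 3.867 = 214.60 → 215.

sleeve 124; left front 95; right front 135; front 215.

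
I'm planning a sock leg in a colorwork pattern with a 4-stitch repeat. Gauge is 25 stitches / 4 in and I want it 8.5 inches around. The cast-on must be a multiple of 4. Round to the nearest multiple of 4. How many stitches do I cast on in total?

CO 52 sts.

25 / 4 = 6.25 sts per inch.
8.5 × 6.25 = 53.12 sts.
Nearest multiple of 4: 52.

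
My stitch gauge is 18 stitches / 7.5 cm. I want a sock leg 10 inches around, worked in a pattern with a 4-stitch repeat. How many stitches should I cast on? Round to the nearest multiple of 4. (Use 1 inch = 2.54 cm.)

10 in = 10 × 2.54 = 25.40 cm.
18 / 7.5 = 2.4 sts/cm.
25.40 × 2.4 = 60.96 sts.
→ 60.

Cast on 60 stitches.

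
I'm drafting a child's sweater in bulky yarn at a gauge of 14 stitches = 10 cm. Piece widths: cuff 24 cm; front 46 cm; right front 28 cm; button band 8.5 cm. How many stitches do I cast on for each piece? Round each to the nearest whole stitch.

cuff 34; front 64; right front 39; button band 12.

Rate = 14/10 = 1.4 sts per cm.
cuff: 24 × 1.4 = 33.60 → 34.
front: 46 × 1.4 = 64.40 → 64.
right front: 28 × 1.4 = 39.20 → 39.
button band: 8.5 × 1.4 = 11.90 → 12.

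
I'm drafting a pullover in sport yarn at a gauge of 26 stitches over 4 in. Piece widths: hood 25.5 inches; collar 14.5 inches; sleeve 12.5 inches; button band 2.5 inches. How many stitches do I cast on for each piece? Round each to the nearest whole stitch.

hood 166; collar 94; sleeve 81; button band 16.

Rate = 26/4 = 6.5 sts per in.
hood: 25.5 × 6.5 = 165.75 → 166.
collar: 14.5 × 6.5 = 94.25 → 94.
sleeve: 12.5 × 6.5 = 81.25 → 81.
button band: 2.5 × 6.5 = 16.25 → 16.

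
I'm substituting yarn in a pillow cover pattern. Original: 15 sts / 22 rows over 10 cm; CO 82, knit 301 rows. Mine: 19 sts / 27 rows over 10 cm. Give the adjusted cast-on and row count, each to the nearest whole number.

Cast on 104 stitches; work 369 rows.

Stitches: 82 × 19/15 = 103.87 → 104.
Rows: 301 × 27/22 = 369.41 → 369.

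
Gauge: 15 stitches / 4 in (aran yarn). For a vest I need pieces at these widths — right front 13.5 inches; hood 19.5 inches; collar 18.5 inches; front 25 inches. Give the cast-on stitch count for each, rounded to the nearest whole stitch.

Rate = 15/4 = 3.75 sts per in.
right front: 13.5 × 3.75 = 50.62 → 51.
hood: 19.5 × 3.75 = 73.12 → 73.
collar: 18.5 × 3.75 = 69.38 → 69.
front: 25 × 3.75 = 93.75 → 94.

right front 51; hood 73; collar 69; front 94.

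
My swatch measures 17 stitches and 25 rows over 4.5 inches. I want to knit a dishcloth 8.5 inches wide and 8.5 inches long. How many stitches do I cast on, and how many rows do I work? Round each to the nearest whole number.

Cast on 32 stitches and work 47 rows.

Stitch gauge = 17/4.5 = 3.778 sts/in; 8.5 × 3.778 = 32.11 → 32 sts.
Row gauge = 25/4.5 = 5.556 rows/in; 8.5 × 5.556 = 47.22 → 47 rows.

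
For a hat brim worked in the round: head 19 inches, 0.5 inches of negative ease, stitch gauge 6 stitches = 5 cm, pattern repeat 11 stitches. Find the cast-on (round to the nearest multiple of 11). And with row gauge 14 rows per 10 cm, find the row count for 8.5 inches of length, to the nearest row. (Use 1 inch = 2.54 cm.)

Finished = 19 − 0.5 = 18.5 inches.
18.5 inches × 2.54 = 46.99 cm.
6/5 = 1.2 sts per cm; 46.99 × 1.2 = 56.39 sts.
Nearest multiple of 11 → 55.
8.5 inches = 21.59 cm; × 1.4 = 30.23 → 30 rows.

Cast on 55 stitches; work 30 rows.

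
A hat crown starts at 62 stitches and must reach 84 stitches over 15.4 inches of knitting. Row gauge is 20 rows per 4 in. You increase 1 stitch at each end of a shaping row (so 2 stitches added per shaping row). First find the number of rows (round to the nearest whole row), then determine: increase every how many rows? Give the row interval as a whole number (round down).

Rows = 15.4 × 5 = 77.0 → 77 rows.
Stitches to add: 22 → 11 shaping rows (at 2 st each).
77 / 11 = 7.00 → every 7 rows.

Increase every 7th row.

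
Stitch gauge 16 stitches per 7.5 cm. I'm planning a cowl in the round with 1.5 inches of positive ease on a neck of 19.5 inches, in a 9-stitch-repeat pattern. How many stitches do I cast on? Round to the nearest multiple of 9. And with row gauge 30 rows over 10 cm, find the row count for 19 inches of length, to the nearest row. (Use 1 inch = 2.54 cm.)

Finished = 19.5 + 1.5 = 21 inches.
21 inches × 2.54 = 53.34 cm.
16/7.5 = 2.133 sts per cm; 53.34 × 2.133 = 113.79 sts.
Nearest multiple of 9 → 117.
19 inches = 48.26 cm; × 3 = 144.78 → 145 rows.

Cast on 117 stitches; work 145 rows.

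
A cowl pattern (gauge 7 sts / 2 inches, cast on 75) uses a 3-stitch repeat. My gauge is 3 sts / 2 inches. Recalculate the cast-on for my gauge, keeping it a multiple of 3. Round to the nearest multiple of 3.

33 stitches.

75 × 3 / 7 = 32.14.
Nearest multiple of 3: 33.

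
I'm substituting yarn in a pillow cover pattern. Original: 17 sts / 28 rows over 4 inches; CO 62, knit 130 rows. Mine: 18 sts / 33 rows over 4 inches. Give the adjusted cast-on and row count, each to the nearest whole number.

Cast on 66 stitches; work 153 rows.

Stitches: 62 × 18/17 = 65.65 → 66.
Rows: 130 × 33/28 = 153.21 → 153.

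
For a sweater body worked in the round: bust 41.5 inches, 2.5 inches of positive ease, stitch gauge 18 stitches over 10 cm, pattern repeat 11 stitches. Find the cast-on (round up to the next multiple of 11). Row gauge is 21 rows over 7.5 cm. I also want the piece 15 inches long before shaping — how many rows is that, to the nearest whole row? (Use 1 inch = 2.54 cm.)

Finished = 41.5 + 2.5 = 44 inches.
44 inches × 2.54 = 111.76 cm.
18/10 = 1.8 sts per cm; 111.76 × 1.8 = 201.17 sts.
Next multiple of 11 → 209.
15 inches = 38.10 cm; × 2.8 = 106.68 → 107 rows.

Cast on 209 stitches; work 107 rows.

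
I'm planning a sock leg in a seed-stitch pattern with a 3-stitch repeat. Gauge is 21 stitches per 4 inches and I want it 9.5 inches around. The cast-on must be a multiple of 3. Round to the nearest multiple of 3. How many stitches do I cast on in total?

Cast on 51 stitches.

21 / 4 = 5.25 sts per inch.
9.5 × 5.25 = 49.88 sts.
Nearest multiple of 3: 51.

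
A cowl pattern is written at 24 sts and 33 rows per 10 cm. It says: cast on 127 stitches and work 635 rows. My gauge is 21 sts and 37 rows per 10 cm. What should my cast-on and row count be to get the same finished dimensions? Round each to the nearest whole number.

Cast on 111 stitches; work 712 rows.

Stitches: 127 × 21/24 = 111.12 → 111.
Rows: 635 × 37/33 = 711.97 → 712.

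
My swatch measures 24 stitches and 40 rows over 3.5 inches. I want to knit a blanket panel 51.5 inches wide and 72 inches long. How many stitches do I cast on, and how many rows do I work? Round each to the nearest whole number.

Cast on 353 stitches and work 823 rows.

Stitch gauge = 24/3.5 = 6.857 sts/in; 51.5 × 6.857 = 353.14 → 353 sts.
Row gauge = 40/3.5 = 11.429 rows/in; 72 × 11.429 = 822.86 → 823 rows.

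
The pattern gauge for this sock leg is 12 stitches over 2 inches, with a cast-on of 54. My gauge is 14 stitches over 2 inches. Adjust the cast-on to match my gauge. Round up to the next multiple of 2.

Scale factor = 14 / 12 = 1.167.
54 × 14 / 12 = 63.00 sts.
→ 64 sts.

64 stitches.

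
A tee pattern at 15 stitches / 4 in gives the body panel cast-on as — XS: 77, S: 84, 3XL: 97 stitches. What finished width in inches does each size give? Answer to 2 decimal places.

15/4 = 3.75 sts per in.
XS: 77 / 3.75 = 20.533 → 20.53 in.
S: 84 / 3.75 = 22.400 → 22.40 in.
3XL: 97 / 3.75 = 25.867 → 25.87 in.

XS 20.53 inches; S 22.40 inches; 3XL 25.87 inches.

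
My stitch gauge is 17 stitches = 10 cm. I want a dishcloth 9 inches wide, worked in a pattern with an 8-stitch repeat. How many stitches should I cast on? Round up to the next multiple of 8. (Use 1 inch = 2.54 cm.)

9 in = 9 × 2.54 = 22.86 cm.
17 / 10 = 1.7 sts/cm.
22.86 × 1.7 = 38.86 sts.
→ 40.

CO 40 sts.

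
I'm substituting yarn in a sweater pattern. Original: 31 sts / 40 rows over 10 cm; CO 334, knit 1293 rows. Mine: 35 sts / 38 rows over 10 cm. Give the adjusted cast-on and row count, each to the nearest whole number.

Cast on 377 stitches; work 1228 rows.

Stitches: 334 × 35/31 = 377.10 → 377.
Rows: 1293 × 38/40 = 1228.35 → 1228.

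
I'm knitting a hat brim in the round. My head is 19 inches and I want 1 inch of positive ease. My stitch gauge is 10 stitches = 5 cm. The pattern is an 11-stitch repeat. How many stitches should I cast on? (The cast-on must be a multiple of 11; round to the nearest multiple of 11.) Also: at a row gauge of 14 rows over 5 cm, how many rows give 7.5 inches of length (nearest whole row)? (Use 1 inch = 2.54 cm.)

Finished = 19 + 1 = 20 inches.
20 inches × 2.54 = 50.80 cm.
10/5 = 2 sts per cm; 50.80 × 2 = 101.60 sts.
Nearest multiple of 11 → 99.
7.5 inches = 19.05 cm; × 2.8 = 53.34 → 53 rows.

Cast on 99 stitches; work 53 rows.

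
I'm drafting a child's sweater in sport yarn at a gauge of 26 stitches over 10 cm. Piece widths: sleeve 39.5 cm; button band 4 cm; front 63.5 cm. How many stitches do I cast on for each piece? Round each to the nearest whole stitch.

sleeve 103; button band 10; front 165.

Rate = 26/10 = 2.6 sts per cm.
sleeve: 39.5 × 2.6 = 102.70 → 103.
button band: 4 × 2.6 = 10.40 → 10.
front: 63.5 × 2.6 = 165.10 → 165.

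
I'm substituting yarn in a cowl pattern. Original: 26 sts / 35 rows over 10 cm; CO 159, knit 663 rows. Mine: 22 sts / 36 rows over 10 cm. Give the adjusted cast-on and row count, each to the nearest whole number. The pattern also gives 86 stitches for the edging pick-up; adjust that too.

Cast on 135 stitches; work 682 rows; edging pick-up 73 stitches.

Stitches: 159 × 22/26 = 134.54 → 135.
Rows: 663 × 36/35 = 681.94 → 682.
edging pick-up: 86 × 22/26 = 72.77 → 73.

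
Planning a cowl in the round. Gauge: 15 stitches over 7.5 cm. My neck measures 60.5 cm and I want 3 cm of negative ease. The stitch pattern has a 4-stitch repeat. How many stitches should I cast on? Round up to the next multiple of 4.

CO 116 sts.

Finished = 60.5 − 3 = 57.5 cm.
15 / 7.5 = 2 sts/cm.
57.5 × 2 = 115.00 sts.
Next multiple of 4: 116.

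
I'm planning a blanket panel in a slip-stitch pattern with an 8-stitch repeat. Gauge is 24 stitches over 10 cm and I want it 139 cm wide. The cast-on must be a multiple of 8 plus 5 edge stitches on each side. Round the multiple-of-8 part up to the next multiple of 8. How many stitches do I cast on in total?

24 / 10 = 2.4 sts per cm.
139 × 2.4 = 333.60 sts.
Less 10 edge sts → 323.60 for the repeat.
Next multiple of 8: 328.
Add back 10 edge sts → 338.

CO 338 sts.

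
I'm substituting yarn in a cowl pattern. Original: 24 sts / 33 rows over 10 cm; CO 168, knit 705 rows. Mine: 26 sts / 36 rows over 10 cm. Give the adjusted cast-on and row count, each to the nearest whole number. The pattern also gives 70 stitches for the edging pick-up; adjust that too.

Stitches: 168 × 26/24 = 182.00 → 182.
Rows: 705 × 36/33 = 769.09 → 769.
edging pick-up: 70 × 26/24 = 75.83 → 76.

Cast on 182 stitches; work 769 rows; edging pick-up 76 stitches.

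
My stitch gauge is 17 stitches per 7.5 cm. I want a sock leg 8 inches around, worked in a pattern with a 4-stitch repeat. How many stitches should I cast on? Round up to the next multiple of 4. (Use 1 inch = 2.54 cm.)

8 in = 8 × 2.54 = 20.32 cm.
17 / 7.5 = 2.267 sts/cm.
20.32 × 2.267 = 46.06 sts.
→ 48.

Cast on 48 stitches.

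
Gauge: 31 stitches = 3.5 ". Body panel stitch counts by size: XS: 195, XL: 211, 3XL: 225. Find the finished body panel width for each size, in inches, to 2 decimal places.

31/3.5 = 8.857 sts per in.
XS: 195 / 8.857 = 22.016 → 22.02 in.
XL: 211 / 8.857 = 23.823 → 23.82 in.
3XL: 225 / 8.857 = 25.403 → 25.40 in.

XS 22.02 inches; XL 23.82 inches; 3XL 25.40 inches.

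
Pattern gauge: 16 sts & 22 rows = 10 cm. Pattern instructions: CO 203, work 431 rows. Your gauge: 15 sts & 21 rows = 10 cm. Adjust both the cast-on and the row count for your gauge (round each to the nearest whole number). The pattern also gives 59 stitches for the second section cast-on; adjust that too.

Stitches: 203 × 15/16 = 190.31 → 190.
Rows: 431 × 21/22 = 411.41 → 411.
second section cast-on: 59 × 15/16 = 55.31 → 55.

Cast on 190 stitches; work 411 rows; second section cast-on 55 stitches.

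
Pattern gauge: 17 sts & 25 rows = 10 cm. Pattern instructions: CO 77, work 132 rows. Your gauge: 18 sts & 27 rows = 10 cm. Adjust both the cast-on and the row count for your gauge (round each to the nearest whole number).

Cast on 82 stitches; work 143 rows.

Stitches: 77 × 18/17 = 81.53 → 82.
Rows: 132 × 27/25 = 142.56 → 143.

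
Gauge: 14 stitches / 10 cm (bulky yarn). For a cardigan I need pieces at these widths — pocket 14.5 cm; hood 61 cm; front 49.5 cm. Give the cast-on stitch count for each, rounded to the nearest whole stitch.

pocket 20; hood 85; front 69.

Rate = 14/10 = 1.4 sts per cm.
pocket: 14.5 × 1.4 = 20.30 → 20.
hood: 61 × 1.4 = 85.40 → 85.
front: 49.5 × 1.4 = 69.30 → 69.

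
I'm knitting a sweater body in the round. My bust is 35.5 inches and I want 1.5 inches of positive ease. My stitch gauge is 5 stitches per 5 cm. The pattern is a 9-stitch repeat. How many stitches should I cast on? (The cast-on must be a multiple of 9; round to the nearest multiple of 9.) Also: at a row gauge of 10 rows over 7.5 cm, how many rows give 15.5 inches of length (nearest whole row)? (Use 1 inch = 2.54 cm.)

Finished = 35.5 + 1.5 = 37 inches.
37 inches × 2.54 = 93.98 cm.
5/5 = 1 sts per cm; 93.98 × 1 = 93.98 sts.
Nearest multiple of 9 → 90.
15.5 inches = 39.37 cm; × 1.333 = 52.49 → 52 rows.

Cast on 90 stitches; work 52 rows.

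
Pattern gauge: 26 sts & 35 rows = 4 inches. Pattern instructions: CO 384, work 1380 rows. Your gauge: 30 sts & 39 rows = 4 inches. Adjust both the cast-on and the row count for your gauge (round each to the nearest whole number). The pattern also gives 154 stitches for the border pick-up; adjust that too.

Stitches: 384 × 30/26 = 443.08 → 443.
Rows: 1380 × 39/35 = 1537.71 → 1538.
border pick-up: 154 × 30/26 = 177.69 → 178.

Cast on 443 stitches; work 1538 rows; border pick-up 178 stitches.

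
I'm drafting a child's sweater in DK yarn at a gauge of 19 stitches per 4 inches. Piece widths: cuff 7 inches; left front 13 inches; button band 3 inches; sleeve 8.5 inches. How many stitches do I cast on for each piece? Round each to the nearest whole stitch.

Rate = 19/4 = 4.75 sts per in.
cuff: 7 × 4.75 = 33.25 → 33.
left front: 13 × 4.75 = 61.75 → 62.
button band: 3 × 4.75 = 14.25 → 14.
sleeve: 8.5 × 4.75 = 40.38 → 40.

cuff 33; left front 62; button band 14; sleeve 40.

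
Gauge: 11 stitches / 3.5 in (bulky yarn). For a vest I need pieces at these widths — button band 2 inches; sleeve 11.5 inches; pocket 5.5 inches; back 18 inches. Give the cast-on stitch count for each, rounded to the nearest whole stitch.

button band 6; sleeve 36; pocket 17; back 57.

Rate = 11/3.5 = 3.143 sts per in.
button band: 2 × 3.143 = 6.29 → 6.
sleeve: 11.5 × 3.143 = 36.14 → 36.
pocket: 5.5 × 3.143 = 17.29 → 17.
back: 18 × 3.143 = 56.57 → 57.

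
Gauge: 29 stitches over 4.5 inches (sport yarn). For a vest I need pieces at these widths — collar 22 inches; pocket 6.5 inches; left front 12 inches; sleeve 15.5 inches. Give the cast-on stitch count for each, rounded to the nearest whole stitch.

Rate = 29/4.5 = 6.444 sts per in.
collar: 22 × 6.444 = 141.78 → 142.
pocket: 6.5 × 6.444 = 41.89 → 42.
left front: 12 × 6.444 = 77.33 → 77.
sleeve: 15.5 × 6.444 = 99.89 → 100.

collar 142; pocket 42; left front 77; sleeve 100.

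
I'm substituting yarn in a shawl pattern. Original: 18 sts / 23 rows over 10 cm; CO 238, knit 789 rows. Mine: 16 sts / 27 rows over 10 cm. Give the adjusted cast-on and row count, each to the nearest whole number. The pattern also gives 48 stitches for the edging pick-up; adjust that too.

Cast on 212 stitches; work 926 rows; edging pick-up 43 stitches.

Stitches: 238 × 16/18 = 211.56 → 212.
Rows: 789 × 27/23 = 926.22 → 926.
edging pick-up: 48 × 16/18 = 42.67 → 43.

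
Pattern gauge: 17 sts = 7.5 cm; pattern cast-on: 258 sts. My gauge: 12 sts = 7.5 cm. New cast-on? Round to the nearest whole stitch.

Cast on 182 stitches.

Scale factor = 12 / 17 = 0.706.
258 × 12 / 17 = 182.12 sts.
→ 182 sts.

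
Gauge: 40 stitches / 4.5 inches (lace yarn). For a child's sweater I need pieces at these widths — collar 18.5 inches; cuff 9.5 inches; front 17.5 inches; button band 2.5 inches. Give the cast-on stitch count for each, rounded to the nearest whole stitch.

Rate = 40/4.5 = 8.889 sts per in.
collar: 18.5 × 8.889 = 164.44 → 164.
cuff: 9.5 × 8.889 = 84.44 → 84.
front: 17.5 × 8.889 = 155.56 → 156.
button band: 2.5 × 8.889 = 22.22 → 22.

collar 164; cuff 84; front 156; button band 22.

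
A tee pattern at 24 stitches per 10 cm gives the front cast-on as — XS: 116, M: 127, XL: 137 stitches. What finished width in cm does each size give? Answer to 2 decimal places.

24/10 = 2.4 sts per cm.
XS: 116 / 2.4 = 48.333 → 48.33 cm.
M: 127 / 2.4 = 52.917 → 52.92 cm.
XL: 137 / 2.4 = 57.083 → 57.08 cm.

XS 48.33 cm; M 52.92 cm; XL 57.08 cm.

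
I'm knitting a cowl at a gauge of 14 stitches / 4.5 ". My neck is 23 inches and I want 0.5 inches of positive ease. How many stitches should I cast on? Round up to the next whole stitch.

74 stitches.

Finished = 23 + 0.5 = 23.5 in.
14 / 4.5 = 3.111 sts per inch.
23.50 × 3.111 = 73.11 sts.
→ 74 sts.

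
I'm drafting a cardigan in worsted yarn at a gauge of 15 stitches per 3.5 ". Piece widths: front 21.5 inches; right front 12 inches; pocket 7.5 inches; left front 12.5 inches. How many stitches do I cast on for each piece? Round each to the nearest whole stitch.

Rate = 15/3.5 = 4.286 sts per in.
front: 21.5 × 4.286 = 92.14 → 92.
right front: 12 × 4.286 = 51.43 → 51.
pocket: 7.5 × 4.286 = 32.14 → 32.
left front: 12.5 × 4.286 = 53.57 → 54.

front 92; right front 51; pocket 32; left front 54.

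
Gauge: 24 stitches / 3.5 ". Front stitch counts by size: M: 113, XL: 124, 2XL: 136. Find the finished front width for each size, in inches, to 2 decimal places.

M 16.48 inches; XL 18.08 inches; 2XL 19.83 inches.

24/3.5 = 6.857 sts per in.
M: 113 / 6.857 = 16.479 → 16.48 in.
XL: 124 / 6.857 = 18.083 → 18.08 in.
2XL: 136 / 6.857 = 19.833 → 19.83 in.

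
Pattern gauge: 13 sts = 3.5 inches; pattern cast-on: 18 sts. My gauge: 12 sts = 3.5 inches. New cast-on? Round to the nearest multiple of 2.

Scale factor = 12 / 13 = 0.923.
18 × 12 / 13 = 16.62 sts.
→ 16 sts.

CO 16 sts.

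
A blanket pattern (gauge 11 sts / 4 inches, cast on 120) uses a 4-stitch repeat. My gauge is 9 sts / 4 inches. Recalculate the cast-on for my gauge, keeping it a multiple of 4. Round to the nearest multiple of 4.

120 × 9 / 11 = 98.18.
Nearest multiple of 4: 100.

Cast on 100 stitches.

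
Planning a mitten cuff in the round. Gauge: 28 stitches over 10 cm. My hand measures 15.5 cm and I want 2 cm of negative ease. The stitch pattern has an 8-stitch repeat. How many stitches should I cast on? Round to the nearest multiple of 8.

CO 40 sts.

Finished = 15.5 − 2 = 13.5 cm.
28 / 10 = 2.8 sts/cm.
13.5 × 2.8 = 37.80 sts.
Nearest multiple of 8: 40.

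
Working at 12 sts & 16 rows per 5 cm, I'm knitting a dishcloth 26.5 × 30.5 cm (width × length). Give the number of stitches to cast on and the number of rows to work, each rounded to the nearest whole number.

Cast on 64 stitches and work 98 rows.

Stitch gauge = 12/5 = 2.4 sts/cm; 26.5 × 2.4 = 63.60 → 64 sts.
Row gauge = 16/5 = 3.2 rows/cm; 30.5 × 3.2 = 97.60 → 98 rows.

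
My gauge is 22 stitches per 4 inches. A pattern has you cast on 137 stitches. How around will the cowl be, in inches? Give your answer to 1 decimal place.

22 stitches / 4 inch = 5.5 stitches per inch.
137 / 5.5 = 24.91 inches.

24.9 inches.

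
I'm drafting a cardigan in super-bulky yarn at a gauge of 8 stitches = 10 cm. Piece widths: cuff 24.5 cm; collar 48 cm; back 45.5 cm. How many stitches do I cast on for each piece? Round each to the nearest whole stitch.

Rate = 8/10 = 0.8 sts per cm.
cuff: 24.5 × 0.8 = 19.60 → 20.
collar: 48 × 0.8 = 38.40 → 38.
back: 45.5 × 0.8 = 36.40 → 36.

cuff 20; collar 38; back 36.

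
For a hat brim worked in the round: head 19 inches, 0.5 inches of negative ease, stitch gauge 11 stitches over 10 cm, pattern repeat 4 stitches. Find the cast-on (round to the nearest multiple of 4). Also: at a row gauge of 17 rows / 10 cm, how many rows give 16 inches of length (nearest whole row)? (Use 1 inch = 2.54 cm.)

Cast on 52 stitches; work 69 rows.

Finished = 19 − 0.5 = 18.5 inches.
18.5 inches × 2.54 = 46.99 cm.
11/10 = 1.1 sts per cm; 46.99 × 1.1 = 51.69 sts.
Nearest multiple of 4 → 52.
16 inches = 40.64 cm; × 1.7 = 69.09 → 69 rows.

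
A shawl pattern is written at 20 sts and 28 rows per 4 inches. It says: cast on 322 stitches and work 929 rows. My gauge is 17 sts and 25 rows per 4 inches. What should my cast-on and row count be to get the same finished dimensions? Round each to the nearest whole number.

Stitches: 322 × 17/20 = 273.70 → 274.
Rows: 929 × 25/28 = 829.46 → 829.

Cast on 274 stitches; work 829 rows.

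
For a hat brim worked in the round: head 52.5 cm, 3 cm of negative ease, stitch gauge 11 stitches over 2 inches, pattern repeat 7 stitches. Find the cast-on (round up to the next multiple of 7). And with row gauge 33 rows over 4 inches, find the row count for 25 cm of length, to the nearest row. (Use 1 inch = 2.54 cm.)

Finished = 52.5 − 3 = 49.5 cm.
49.5 cm × 1/2.54 = 19.49 inches.
11/2 = 5.5 sts per in; 19.49 × 5.5 = 107.19 sts.
Next multiple of 7 → 112.
25 cm = 9.84 inches; × 8.25 = 81.20 → 81 rows.

Cast on 112 stitches; work 81 rows.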